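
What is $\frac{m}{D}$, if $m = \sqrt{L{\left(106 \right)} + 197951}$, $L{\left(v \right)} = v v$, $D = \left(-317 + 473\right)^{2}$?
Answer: $\frac{\sqrt{23243}}{8112} \approx 0.018794$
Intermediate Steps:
$D = 24336$ ($D = 156^{2} = 24336$)
$L{\left(v \right)} = v^{2}$
$m = 3 \sqrt{23243}$ ($m = \sqrt{106^{2} + 197951} = \sqrt{11236 + 197951} = \sqrt{209187} = 3 \sqrt{23243} \approx 457.37$)
$\frac{m}{D} = \frac{3 \sqrt{23243}}{24336} = 3 \sqrt{23243} \cdot \frac{1}{24336} = \frac{\sqrt{23243}}{8112}$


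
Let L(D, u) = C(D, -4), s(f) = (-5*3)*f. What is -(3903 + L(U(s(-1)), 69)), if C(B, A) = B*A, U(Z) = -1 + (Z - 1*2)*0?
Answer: -3907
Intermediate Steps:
s(f) = -15*f
U(Z) = -1 (U(Z) = -1 + (Z - 2)*0 = -1 + (-2 + Z)*0 = -1 + 0 = -1)
C(B, A) = A*B
L(D, u) = -4*D
-(3903 + L(U(s(-1)), 69)) = -(3903 - 4*(-1)) = -(3903 + 4) = -1*3907 = -3907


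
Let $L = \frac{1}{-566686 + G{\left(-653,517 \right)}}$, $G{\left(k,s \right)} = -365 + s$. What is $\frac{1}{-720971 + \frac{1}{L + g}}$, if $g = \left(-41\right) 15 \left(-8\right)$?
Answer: $- \frac{2787347279}{2009596554521375} \approx -1.387 \cdot 10^{-6}$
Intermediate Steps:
$g = 4920$ ($g = \left(-615\right) \left(-8\right) = 4920$)
$L = - \frac{1}{566534}$ ($L = \frac{1}{-566686 + \left(-365 + 517\right)} = \frac{1}{-566686 + 152} = \frac{1}{-566534} = - \frac{1}{566534} \approx -1.7651 \cdot 10^{-6}$)
$\frac{1}{-720971 + \frac{1}{L + g}} = \frac{1}{-720971 + \frac{1}{- \frac{1}{566534} + 4920}} = \frac{1}{-720971 + \frac{1}{\frac{2787347279}{566534}}} = \frac{1}{-720971 + \frac{566534}{2787347279}} = \frac{1}{- \frac{2009596554521375}{2787347279}} = - \frac{2787347279}{2009596554521375}$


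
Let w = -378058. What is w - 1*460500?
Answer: -838558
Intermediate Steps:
w - 1*460500 = -378058 - 1*460500 = -378058 - 460500 = -838558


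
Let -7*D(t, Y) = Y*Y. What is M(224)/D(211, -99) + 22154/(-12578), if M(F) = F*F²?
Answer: -26047459391/3244131 ≈ -8029.1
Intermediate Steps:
M(F) = F³
D(t, Y) = -Y²/7 (D(t, Y) = -Y*Y/7 = -Y²/7)
M(224)/D(211, -99) + 22154/(-12578) = 224³/((-⅐*(-99)²)) + 22154/(-12578) = 11239424/((-⅐*9801)) + 22154*(-1/12578) = 11239424/(-9801/7) - 583/331 = 11239424*(-7/9801) - 583/331 = -78675968/9801 - 583/331 = -26047459391/3244131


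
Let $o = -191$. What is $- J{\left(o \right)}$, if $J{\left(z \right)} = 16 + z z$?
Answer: $-36497$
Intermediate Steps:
$J{\left(z \right)} = 16 + z^{2}$
$- J{\left(o \right)} = - (16 + \left(-191\right)^{2}) = - (16 + 36481) = \left(-1\right) 36497 = -36497$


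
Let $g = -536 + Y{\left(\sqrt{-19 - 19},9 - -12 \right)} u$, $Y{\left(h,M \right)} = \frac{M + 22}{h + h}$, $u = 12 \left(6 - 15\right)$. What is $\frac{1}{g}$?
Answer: $- \frac{5092}{4077233} - \frac{1161 i \sqrt{38}}{8154466} \approx -0.0012489 - 0.00087766 i$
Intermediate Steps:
$u = -108$ ($u = 12 \left(-9\right) = -108$)
$Y{\left(h,M \right)} = \frac{22 + M}{2 h}$
$g = -536 + \frac{1161 i \sqrt{38}}{19}$ ($g = -536 + \frac{22 + \left(9 - -12\right)}{2 \sqrt{-19 - 19}} \left(-108\right) = -536 + \frac{22 + \left(9 + 12\right)}{2 \sqrt{-38}} \left(-108\right) = -536 + \frac{22 + 21}{2 i \sqrt{38}} \left(-108\right) = -536 + \frac{1}{2} \left(- \frac{i \sqrt{38}}{38}\right) 43 \left(-108\right) = -536 + - \frac{43 i \sqrt{38}}{76} \left(-108\right) = -536 + \frac{1161 i \sqrt{38}}{19} \approx -536.0 + 376.68 i$)
$\frac{1}{g} = \frac{1}{-536 + \frac{1161 i \sqrt{38}}{19}}$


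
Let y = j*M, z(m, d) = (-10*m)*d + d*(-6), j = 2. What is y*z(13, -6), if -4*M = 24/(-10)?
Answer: 4896/5 ≈ 979.20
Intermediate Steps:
M = 3/5 (M = -6/(-10) = -6*(-1)/10 = -1/4*(-12/5) = 3/5 ≈ 0.60000)
z(m, d) = -6*d - 10*d*m (z(m, d) = -10*d*m - 6*d = -6*d - 10*d*m)
y = 6/5 (y = 2*(3/5) = 6/5 ≈ 1.2000)
y*z(13, -6) = 6*(-2*(-6)*(3 + 5*13))/5 = 6*(-2*(-6)*(3 + 65))/5 = 6*(-2*(-6)*68)/5 = (6/5)*816 = 4896/5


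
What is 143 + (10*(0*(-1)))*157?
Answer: 143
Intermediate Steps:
143 + (10*(0*(-1)))*157 = 143 + (10*0)*157 = 143 + 0*157 = 143 + 0 = 143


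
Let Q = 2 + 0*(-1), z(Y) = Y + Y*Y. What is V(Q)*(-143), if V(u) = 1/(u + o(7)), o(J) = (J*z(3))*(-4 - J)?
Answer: 143/922 ≈ 0.15510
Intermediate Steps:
z(Y) = Y + Y²
o(J) = 12*J*(-4 - J) (o(J) = (J*(3*(1 + 3)))*(-4 - J) = (J*(3*4))*(-4 - J) = (J*12)*(-4 - J) = (12*J)*(-4 - J) = 12*J*(-4 - J))
Q = 2 (Q = 2 + 0 = 2)
V(u) = 1/(-924 + u) (V(u) = 1/(u - 12*7*(4 + 7)) = 1/(u - 12*7*11) = 1/(u - 924) = 1/(-924 + u))
V(Q)*(-143) = -143/(-924 + 2) = -143/(-922) = -1/922*(-143) = 143/922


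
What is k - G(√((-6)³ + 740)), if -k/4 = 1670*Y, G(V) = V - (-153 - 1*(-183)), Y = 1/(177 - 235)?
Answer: 4210/29 - 2*√131 ≈ 122.28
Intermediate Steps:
Y = -1/58 (Y = 1/(-58) = -1/58 ≈ -0.017241)
G(V) = -30 + V (G(V) = V - (-153 + 183) = V - 1*30 = V - 30 = -30 + V)
k = 3340/29 (k = -6680*(-1)/58 = -4*(-835/29) = 3340/29 ≈ 115.17)
k - G(√((-6)³ + 740)) = 3340/29 - (-30 + √((-6)³ + 740)) = 3340/29 - (-30 + √(-216 + 740)) = 3340/29 - (-30 + √524) = 3340/29 - (-30 + 2*√131) = 3340/29 + (30 - 2*√131) = 4210/29 - 2*√131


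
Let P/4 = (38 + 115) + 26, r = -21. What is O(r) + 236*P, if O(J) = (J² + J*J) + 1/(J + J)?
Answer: 7134035/42 ≈ 1.6986e+5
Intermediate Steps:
O(J) = 1/(2*J) + 2*J² (O(J) = (J² + J²) + 1/(2*J) = 2*J² + 1/(2*J) = 1/(2*J) + 2*J²)
P = 716 (P = 4*((38 + 115) + 26) = 4*(153 + 26) = 4*179 = 716)
O(r) + 236*P = (½)*(1 + 4*(-21)³)/(-21) + 236*716 = (½)*(-1/21)*(1 + 4*(-9261)) + 168976 = (½)*(-1/21)*(1 - 37044) + 168976 = (½)*(-1/21)*(-37043) + 168976 = 37043/42 + 168976 = 7134035/42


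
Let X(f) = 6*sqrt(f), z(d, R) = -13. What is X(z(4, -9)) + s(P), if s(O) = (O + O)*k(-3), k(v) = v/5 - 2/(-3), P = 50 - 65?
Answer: -2 + 6*I*sqrt(13) ≈ -2.0 + 21.633*I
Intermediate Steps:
P = -15
k(v) = 2/3 + v/5 (k(v) = v*(1/5) - 2*(-1/3) = v/5 + 2/3 = 2/3 + v/5)
s(O) = 2*O/15 (s(O) = (O + O)*(2/3 + (1/5)*(-3)) = (2*O)*(2/3 - 3/5) = (2*O)*(1/15) = 2*O/15)
X(z(4, -9)) + s(P) = 6*sqrt(-13) + (2/15)*(-15) = 6*(I*sqrt(13)) - 2 = 6*I*sqrt(13) - 2 = -2 + 6*I*sqrt(13)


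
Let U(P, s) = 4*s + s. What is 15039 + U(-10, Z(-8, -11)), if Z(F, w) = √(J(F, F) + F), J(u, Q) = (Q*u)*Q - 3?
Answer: 15039 + 5*I*√523 ≈ 15039.0 + 114.35*I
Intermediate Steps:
J(u, Q) = -3 + u*Q² (J(u, Q) = u*Q² - 3 = -3 + u*Q²)
Z(F, w) = √(-3 + F + F³) (Z(F, w) = √((-3 + F*F²) + F) = √((-3 + F³) + F) = √(-3 + F + F³))
U(P, s) = 5*s
15039 + U(-10, Z(-8, -11)) = 15039 + 5*√(-3 - 8 + (-8)³) = 15039 + 5*√(-3 - 8 - 512) = 15039 + 5*√(-523) = 15039 + 5*(I*√523) = 15039 + 5*I*√523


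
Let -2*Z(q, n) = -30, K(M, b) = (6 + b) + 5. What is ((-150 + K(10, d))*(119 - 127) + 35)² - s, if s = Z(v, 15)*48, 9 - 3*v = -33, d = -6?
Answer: 1427305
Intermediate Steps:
v = 14 (v = 3 - ⅓*(-33) = 3 + 11 = 14)
K(M, b) = 11 + b
Z(q, n) = 15 (Z(q, n) = -½*(-30) = 15)
s = 720 (s = 15*48 = 720)
((-150 + K(10, d))*(119 - 127) + 35)² - s = ((-150 + (11 - 6))*(119 - 127) + 35)² - 1*720 = ((-150 + 5)*(-8) + 35)² - 720 = (-145*(-8) + 35)² - 720 = (1160 + 35)² - 720 = 1195² - 720 = 1428025 - 720 = 1427305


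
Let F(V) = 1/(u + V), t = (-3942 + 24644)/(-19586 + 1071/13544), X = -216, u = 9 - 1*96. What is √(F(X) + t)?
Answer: I*√6849981180055402902303/80377329039 ≈ 1.0297*I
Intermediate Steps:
u = -87 (u = 9 - 96 = -87)
t = -280387888/265271713 (t = 20702/(-19586 + 1071*(1/13544)) = 20702/(-19586 + 1071/13544) = 20702/(-265271713/13544) = 20702*(-13544/265271713) = -280387888/265271713 ≈ -1.0570)
F(V) = 1/(-87 + V)
√(F(X) + t) = √(1/(-87 - 216) - 280387888/265271713) = √(1/(-303) - 280387888/265271713) = √(-1/303 - 280387888/265271713) = √(-85222801777/80377329039) = I*√6849981180055402902303/80377329039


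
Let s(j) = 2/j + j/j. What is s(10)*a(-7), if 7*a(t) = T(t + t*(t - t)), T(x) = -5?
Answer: -6/7 ≈ -0.85714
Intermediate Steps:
a(t) = -5/7 (a(t) = (1/7)*(-5) = -5/7)
s(j) = 1 + 2/j (s(j) = 2/j + 1 = 1 + 2/j)
s(10)*a(-7) = ((2 + 10)/10)*(-5/7) = ((1/10)*12)*(-5/7) = (6/5)*(-5/7) = -6/7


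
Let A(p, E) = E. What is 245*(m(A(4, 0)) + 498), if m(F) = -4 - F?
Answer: 121030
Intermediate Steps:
245*(m(A(4, 0)) + 498) = 245*((-4 - 1*0) + 498) = 245*((-4 + 0) + 498) = 245*(-4 + 498) = 245*494 = 121030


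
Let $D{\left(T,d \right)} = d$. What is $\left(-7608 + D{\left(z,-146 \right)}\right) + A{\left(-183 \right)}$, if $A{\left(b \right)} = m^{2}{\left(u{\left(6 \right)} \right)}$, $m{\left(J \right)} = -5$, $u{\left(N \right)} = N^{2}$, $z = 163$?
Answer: $-7729$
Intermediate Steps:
$A{\left(b \right)} = 25$ ($A{\left(b \right)} = \left(-5\right)^{2} = 25$)
$\left(-7608 + D{\left(z,-146 \right)}\right) + A{\left(-183 \right)} = \left(-7608 - 146\right) + 25 = -7754 + 25 = -7729$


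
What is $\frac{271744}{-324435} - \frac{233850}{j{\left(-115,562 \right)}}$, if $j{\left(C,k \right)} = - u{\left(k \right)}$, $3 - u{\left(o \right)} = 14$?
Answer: $- \frac{75872113934}{3568785} \approx -21260.0$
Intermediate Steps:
$u{\left(o \right)} = -11$ ($u{\left(o \right)} = 3 - 14 = -11$)
$j{\left(C,k \right)} = 11$ ($j{\left(C,k \right)} = \left(-1\right) \left(-11\right) = 11$)
$\frac{271744}{-324435} - \frac{233850}{j{\left(-115,562 \right)}} = \frac{271744}{-324435} - \frac{233850}{11} = 271744 \left(- \frac{1}{324435}\right) - \frac{233850}{11} = - \frac{271744}{324435} - \frac{233850}{11} = - \frac{75872113934}{3568785}$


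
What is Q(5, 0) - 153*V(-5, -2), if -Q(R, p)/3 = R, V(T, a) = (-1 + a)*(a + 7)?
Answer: 2280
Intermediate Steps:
V(T, a) = (-1 + a)*(7 + a)
Q(R, p) = -3*R
Q(5, 0) - 153*V(-5, -2) = -3*5 - 153*(-7 + (-2)² + 6*(-2)) = -15 - 153*(-7 + 4 - 12) = -15 - 153*(-15) = -15 + 2295 = 2280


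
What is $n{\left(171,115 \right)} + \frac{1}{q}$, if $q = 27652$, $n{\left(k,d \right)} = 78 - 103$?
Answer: $- \frac{691299}{27652} \approx -25.0$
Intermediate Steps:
$n{\left(k,d \right)} = -25$
$n{\left(171,115 \right)} + \frac{1}{q} = -25 + \frac{1}{27652} = - \frac{691299}{27652}$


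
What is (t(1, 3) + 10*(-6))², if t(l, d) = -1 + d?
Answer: 3364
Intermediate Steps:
(t(1, 3) + 10*(-6))² = ((-1 + 3) + 10*(-6))² = (2 - 60)² = (-58)² = 3364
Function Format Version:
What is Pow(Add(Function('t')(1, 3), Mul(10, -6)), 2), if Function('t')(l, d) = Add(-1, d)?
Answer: 3364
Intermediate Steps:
Pow(Add(Function('t')(1, 3), Mul(10, -6)), 2) = Pow(Add(Add(-1, 3), Mul(10, -6)), 2) = Pow(Add(2, -60), 2) = Pow(-58, 2) = 3364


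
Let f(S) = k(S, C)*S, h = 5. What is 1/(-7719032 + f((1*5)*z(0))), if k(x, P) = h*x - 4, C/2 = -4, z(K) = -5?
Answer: -1/7715807 ≈ -1.2960e-7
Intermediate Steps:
C = -8 (C = 2*(-4) = -8)
k(x, P) = -4 + 5*x (k(x, P) = 5*x - 4 = -4 + 5*x)
f(S) = S*(-4 + 5*S) (f(S) = (-4 + 5*S)*S = S*(-4 + 5*S))
1/(-7719032 + f((1*5)*z(0))) = 1/(-7719032 + ((1*5)*(-5))*(-4 + 5*((1*5)*(-5)))) = 1/(-7719032 + (5*(-5))*(-4 + 5*(5*(-5)))) = 1/(-7719032 - 25*(-4 + 5*(-25))) = 1/(-7719032 - 25*(-4 - 125)) = 1/(-7719032 - 25*(-129)) = 1/(-7719032 + 3225) = 1/(-7715807) = -1/7715807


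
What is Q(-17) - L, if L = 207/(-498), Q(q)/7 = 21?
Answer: 24471/166 ≈ 147.42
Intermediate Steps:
Q(q) = 147 (Q(q) = 7*21 = 147)
L = -69/166 (L = 207*(-1/498) = -69/166 ≈ -0.41566)
Q(-17) - L = 147 - 1*(-69/166) = 147 + 69/166 = 24471/166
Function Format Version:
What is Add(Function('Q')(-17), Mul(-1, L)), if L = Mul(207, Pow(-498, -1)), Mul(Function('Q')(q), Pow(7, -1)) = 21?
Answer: Rational(24471, 166) ≈ 147.42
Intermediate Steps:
Function('Q')(q) = 147 (Function('Q')(q) = Mul(7, 21) = 147)
L = Rational(-69, 166) (L = Mul(207, Rational(-1, 498)) = Rational(-69, 166) ≈ -0.41566)
Add(Function('Q')(-17), Mul(-1, L)) = Add(147, Mul(-1, Rational(-69, 166))) = Add(147, Rational(69, 166)) = Rational(24471, 166)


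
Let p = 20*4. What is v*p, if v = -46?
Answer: -3680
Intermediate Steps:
p = 80
v*p = -46*80 = -3680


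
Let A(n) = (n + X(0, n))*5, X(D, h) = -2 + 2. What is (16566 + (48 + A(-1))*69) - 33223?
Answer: -13690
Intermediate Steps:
X(D, h) = 0
A(n) = 5*n (A(n) = (n + 0)*5 = n*5 = 5*n)
(16566 + (48 + A(-1))*69) - 33223 = (16566 + (48 + 5*(-1))*69) - 33223 = (16566 + (48 - 5)*69) - 33223 = (16566 + 43*69) - 33223 = (16566 + 2967) - 33223 = 19533 - 33223 = -13690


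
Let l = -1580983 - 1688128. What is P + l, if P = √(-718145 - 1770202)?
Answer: -3269111 + 3*I*√276483 ≈ -3.2691e+6 + 1577.4*I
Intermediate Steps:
l = -3269111
P = 3*I*√276483 (P = √(-2488347) = 3*I*√276483 ≈ 1577.4*I)
P + l = 3*I*√276483 - 3269111 = -3269111 + 3*I*√276483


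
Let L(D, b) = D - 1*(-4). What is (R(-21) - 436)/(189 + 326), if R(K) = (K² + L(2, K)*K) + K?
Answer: -142/515 ≈ -0.27573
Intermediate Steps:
L(D, b) = 4 + D (L(D, b) = D + 4 = 4 + D)
R(K) = K² + 7*K (R(K) = (K² + (4 + 2)*K) + K = (K² + 6*K) + K = K² + 7*K)
(R(-21) - 436)/(189 + 326) = (-21*(7 - 21) - 436)/(189 + 326) = (-21*(-14) - 436)/515 = (294 - 436)*(1/515) = -142*1/515 = -142/515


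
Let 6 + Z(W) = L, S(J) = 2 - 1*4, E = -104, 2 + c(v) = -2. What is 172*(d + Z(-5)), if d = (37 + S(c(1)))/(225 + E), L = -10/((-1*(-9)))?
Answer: -1277788/1089 ≈ -1173.4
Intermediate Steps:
c(v) = -4 (c(v) = -2 - 2 = -4)
S(J) = -2 (S(J) = 2 - 4 = -2)
L = -10/9 ≈ -1.1111
Z(W) = -64/9 (Z(W) = -6 - 10/9 = -64/9)
d = 35/121 (d = (37 - 2)/(225 - 104) = 35/121 ≈ 0.28926)
172*(d + Z(-5)) = 172*(35/121 - 64/9) = 172*(-7429/1089) = -1277788/1089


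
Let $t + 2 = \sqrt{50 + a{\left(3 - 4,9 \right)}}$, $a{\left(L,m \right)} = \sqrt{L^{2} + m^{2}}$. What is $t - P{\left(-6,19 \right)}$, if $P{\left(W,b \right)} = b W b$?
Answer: $2164 + \sqrt{50 + \sqrt{82}} \approx 2171.7$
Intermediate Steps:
$P{\left(W,b \right)} = W b^{2}$ ($P{\left(W,b \right)} = W b b = W b^{2}$)
$t = -2 + \sqrt{50 + \sqrt{82}}$ ($t = -2 + \sqrt{50 + \sqrt{\left(3 - 4\right)^{2} + 9^{2}}} = -2 + \sqrt{50 + \sqrt{\left(-1\right)^{2} + 81}} = -2 + \sqrt{50 + \sqrt{1 + 81}} = -2 + \sqrt{50 + \sqrt{82}} \approx 5.6848$)
$t - P{\left(-6,19 \right)} = \left(-2 + \sqrt{50 + \sqrt{82}}\right) - - 6 \cdot 19^{2} = \left(-2 + \sqrt{50 + \sqrt{82}}\right) - \left(-6\right) 361 = \left(-2 + \sqrt{50 + \sqrt{82}}\right) - -2166 = \left(-2 + \sqrt{50 + \sqrt{82}}\right) + 2166 = 2164 + \sqrt{50 + \sqrt{82}}$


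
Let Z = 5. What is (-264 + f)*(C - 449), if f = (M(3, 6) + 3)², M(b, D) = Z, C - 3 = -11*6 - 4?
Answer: 103200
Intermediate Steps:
C = -67 (C = 3 + (-11*6 - 4) = 3 + (-66 - 4) = 3 - 70 = -67)
M(b, D) = 5
f = 64 (f = (5 + 3)² = 8² = 64)
(-264 + f)*(C - 449) = (-264 + 64)*(-67 - 449) = -200*(-516) = 103200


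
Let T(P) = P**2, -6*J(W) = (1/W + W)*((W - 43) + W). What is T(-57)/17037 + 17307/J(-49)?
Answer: -1584968032/106854171 ≈ -14.833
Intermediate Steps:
J(W) = -(-43 + 2*W)*(W + 1/W)/6 (J(W) = -(1/W + W)*((W - 43) + W)/6 = -(W + 1/W)*((-43 + W) + W)/6 = -(W + 1/W)*(-43 + 2*W)/6 = -(-43 + 2*W)*(W + 1/W)/6)
T(-57)/17037 + 17307/J(-49) = (-57)**2/17037 + 17307/(((1/6)*(43 - 1*(-49)*(2 - 43*(-49) + 2*(-49)**2))/(-49))) = 3249*(1/17037) + 17307/(((1/6)*(-1/49)*(43 - 1*(-49)*(2 + 2107 + 2*2401)))) = 361/1893 + 17307/(((1/6)*(-1/49)*(43 - 1*(-49)*(2 + 2107 + 4802)))) = 361/1893 + 17307/(((1/6)*(-1/49)*(43 - 1*(-49)*6911))) = 361/1893 + 17307/(((1/6)*(-1/49)*(43 + 338639))) = 361/1893 + 17307/(((1/6)*(-1/49)*338682)) = 361/1893 + 17307/(-56447/49) = 361/1893 + 17307*(-49/56447) = 361/1893 - 848043/56447 = -1584968032/106854171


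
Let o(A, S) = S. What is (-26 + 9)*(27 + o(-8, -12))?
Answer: -255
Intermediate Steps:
(-26 + 9)*(27 + o(-8, -12)) = (-26 + 9)*(27 - 12) = -17*15 = -255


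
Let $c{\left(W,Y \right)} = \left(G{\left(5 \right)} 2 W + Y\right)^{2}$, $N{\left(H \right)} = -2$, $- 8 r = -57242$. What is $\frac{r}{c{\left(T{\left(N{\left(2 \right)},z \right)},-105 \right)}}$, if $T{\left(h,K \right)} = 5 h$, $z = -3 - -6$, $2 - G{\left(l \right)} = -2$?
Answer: $\frac{28621}{136900} \approx 0.20906$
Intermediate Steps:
$r = \frac{28621}{4}$ ($r = \left(- \frac{1}{8}\right) \left(-57242\right) = \frac{28621}{4} \approx 7155.3$)
$G{\left(l \right)} = 4$ ($G{\left(l \right)} = 2 - -2 = 2 + 2 = 4$)
$z = 3$ ($z = -3 + 6 = 3$)
$c{\left(W,Y \right)} = \left(Y + 8 W\right)^{2}$ ($c{\left(W,Y \right)} = \left(4 \cdot 2 W + Y\right)^{2} = \left(8 W + Y\right)^{2} = \left(Y + 8 W\right)^{2}$)
$\frac{r}{c{\left(T{\left(N{\left(2 \right)},z \right)},-105 \right)}} = \frac{28621}{4 \left(-105 + 8 \cdot 5 \left(-2\right)\right)^{2}} = \frac{28621}{4 \left(-105 + 8 \left(-10\right)\right)^{2}} = \frac{28621}{4 \left(-105 - 80\right)^{2}} = \frac{28621}{4 \left(-185\right)^{2}} = \frac{28621}{4 \cdot 34225} = \frac{28621}{4} \cdot \frac{1}{34225} = \frac{28621}{136900}$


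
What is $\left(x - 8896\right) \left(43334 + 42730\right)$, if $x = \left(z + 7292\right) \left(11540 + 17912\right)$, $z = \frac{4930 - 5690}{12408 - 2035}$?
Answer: $\frac{17428993897034496}{943} \approx 1.8482 \cdot 10^{13}$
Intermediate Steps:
$z = - \frac{760}{10373} \approx -0.073267$
$x = \frac{2227724422512}{10373}$ ($x = \left(- \frac{760}{10373} + 7292\right) \left(11540 + 17912\right) = \frac{75639156}{10373} \cdot 29452 = \frac{2227724422512}{10373} \approx 2.1476 \cdot 10^{8}$)
$\left(x - 8896\right) \left(43334 + 42730\right) = \left(\frac{2227724422512}{10373} - 8896\right) \left(43334 + 42730\right) = \left(\frac{2227724422512}{10373} - 8896\right) 86064 = \frac{2227632144304}{10373} \cdot 86064 = \frac{17428993897034496}{943}$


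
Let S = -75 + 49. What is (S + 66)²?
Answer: 1600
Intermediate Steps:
S = -26
(S + 66)² = (-26 + 66)² = 40² = 1600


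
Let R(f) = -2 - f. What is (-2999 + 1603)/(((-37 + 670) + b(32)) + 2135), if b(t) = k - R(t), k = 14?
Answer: -349/704 ≈ -0.49574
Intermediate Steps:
b(t) = 16 + t (b(t) = 14 - (-2 - t) = 14 + (2 + t) = 16 + t)
(-2999 + 1603)/(((-37 + 670) + b(32)) + 2135) = (-2999 + 1603)/(((-37 + 670) + (16 + 32)) + 2135) = -1396/((633 + 48) + 2135) = -1396/(681 + 2135) = -1396/2816 = -1396*1/2816 = -349/704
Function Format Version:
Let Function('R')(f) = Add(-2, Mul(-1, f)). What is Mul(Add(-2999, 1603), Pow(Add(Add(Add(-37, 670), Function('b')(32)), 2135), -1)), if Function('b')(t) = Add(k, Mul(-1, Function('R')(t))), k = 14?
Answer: Rational(-349, 704) ≈ -0.49574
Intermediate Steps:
Function('b')(t) = Add(16, t) (Function('b')(t) = Add(14, Mul(-1, Add(-2, Mul(-1, t)))) = Add(14, Add(2, t)) = Add(16, t))
Mul(Add(-2999, 1603), Pow(Add(Add(Add(-37, 670), Function('b')(32)), 2135), -1)) = Mul(Add(-2999, 1603), Pow(Add(Add(Add(-37, 670), Add(16, 32)), 2135), -1)) = Mul(-1396, Pow(Add(Add(633, 48), 2135), -1)) = Mul(-1396, Pow(Add(681, 2135), -1)) = Mul(-1396, Pow(2816, -1)) = Mul(-1396, Rational(1, 2816)) = Rational(-349, 704)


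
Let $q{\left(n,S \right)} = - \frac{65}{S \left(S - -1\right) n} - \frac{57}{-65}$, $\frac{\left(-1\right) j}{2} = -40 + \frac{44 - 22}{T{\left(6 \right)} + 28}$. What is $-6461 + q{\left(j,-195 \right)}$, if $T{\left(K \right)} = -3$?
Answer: $- \frac{478019909561}{73995480} \approx -6460.1$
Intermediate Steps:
$j = \frac{1956}{25}$ ($j = - 2 \left(-40 + \frac{44 - 22}{-3 + 28}\right) = - 2 \left(-40 + \frac{22}{25}\right) = \left(-2\right) \left(- \frac{978}{25}\right) = \frac{1956}{25} \approx 78.24$)
$q{\left(n,S \right)} = \frac{57}{65} - \frac{65}{S n \left(1 + S\right)}$ ($q{\left(n,S \right)} = - \frac{65}{S \left(S + 1\right) n} - - \frac{57}{65} = - \frac{65}{S \left(1 + S\right) n} + \frac{57}{65} = - \frac{65}{S n \left(1 + S\right)} + \frac{57}{65} = \frac{57}{65} - \frac{65}{S n \left(1 + S\right)}$)
$-6461 + q{\left(j,-195 \right)} = -6461 + \frac{-4225 + 57 \left(-195\right) \frac{1956}{25} + 57 \cdot \frac{1956}{25} \left(-195\right)^{2}}{65 \left(-195\right) \frac{1956}{25} \left(1 - 195\right)} = -6461 + \frac{1}{65} \left(- \frac{1}{195}\right) \frac{25}{1956} \frac{1}{-194} \left(-4225 - \frac{4348188}{5} + 57 \cdot \frac{1956}{25} \cdot 38025\right) = -6461 + \frac{1}{65} \left(- \frac{1}{195}\right) \frac{25}{1956} \left(- \frac{1}{194}\right) \left(-4225 - \frac{4348188}{5} + 169579332\right) = -6461 + \frac{1}{65} \left(- \frac{1}{195}\right) \frac{25}{1956} \left(- \frac{1}{194}\right) \frac{843527347}{5} = -6461 + \frac{64886719}{73995480} = - \frac{478019909561}{73995480}$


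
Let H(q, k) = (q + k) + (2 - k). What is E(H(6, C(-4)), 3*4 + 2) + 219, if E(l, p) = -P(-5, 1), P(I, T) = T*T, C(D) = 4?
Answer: 218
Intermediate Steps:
H(q, k) = 2 + q (H(q, k) = (k + q) + (2 - k) = 2 + q)
P(I, T) = T²
E(l, p) = -1 (E(l, p) = -1*1² = -1*1 = -1)
E(H(6, C(-4)), 3*4 + 2) + 219 = -1 + 219 = 218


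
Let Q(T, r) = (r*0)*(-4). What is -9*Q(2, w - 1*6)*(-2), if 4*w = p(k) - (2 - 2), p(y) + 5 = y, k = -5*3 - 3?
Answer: 0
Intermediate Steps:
k = -18 (k = -15 - 3 = -18)
p(y) = -5 + y
w = -23/4 (w = ((-5 - 18) - (2 - 2))/4 = (-23 - 1*0)/4 = (-23 + 0)/4 = (1/4)*(-23) = -23/4 ≈ -5.7500)
Q(T, r) = 0 (Q(T, r) = 0*(-4) = 0)
-9*Q(2, w - 1*6)*(-2) = -9*0*(-2) = 0*(-2) = 0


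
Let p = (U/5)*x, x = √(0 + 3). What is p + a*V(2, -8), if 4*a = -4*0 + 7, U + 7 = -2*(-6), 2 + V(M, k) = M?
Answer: √3 ≈ 1.7320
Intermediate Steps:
V(M, k) = -2 + M
U = 5 (U = -7 - 2*(-6) = -7 + 12 = 5)
x = √3 ≈ 1.7320
p = √3 (p = (5/5)*√3 = (5*(⅕))*√3 = 1*√3 = √3 ≈ 1.7320)
a = 7/4 (a = (-4*0 + 7)/4 = (0 + 7)/4 = (¼)*7 = 7/4 ≈ 1.7500)
p + a*V(2, -8) = √3 + 7*(-2 + 2)/4 = √3 + (7/4)*0 = √3 + 0 = √3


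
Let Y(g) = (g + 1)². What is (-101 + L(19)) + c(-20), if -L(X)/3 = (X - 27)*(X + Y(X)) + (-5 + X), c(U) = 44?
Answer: 9957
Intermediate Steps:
Y(g) = (1 + g)²
L(X) = 15 - 3*X - 3*(-27 + X)*(X + (1 + X)²) (L(X) = -3*((X - 27)*(X + (1 + X)²) + (-5 + X)) = -3*((-27 + X)*(X + (1 + X)²) + (-5 + X)) = -3*(-5 + X + (-27 + X)*(X + (1 + X)²)) = 15 - 3*X - 3*(-27 + X)*(X + (1 + X)²))
(-101 + L(19)) + c(-20) = (-101 + (96 - 3*19³ + 72*19² + 237*19)) + 44 = (-101 + (96 - 3*6859 + 72*361 + 4503)) + 44 = (-101 + (96 - 20577 + 25992 + 4503)) + 44 = (-101 + 10014) + 44 = 9913 + 44 = 9957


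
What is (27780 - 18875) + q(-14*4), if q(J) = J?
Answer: 8849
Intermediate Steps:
(27780 - 18875) + q(-14*4) = (27780 - 18875) - 14*4 = 8905 - 56 = 8849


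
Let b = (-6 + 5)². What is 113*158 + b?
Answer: 17855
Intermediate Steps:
b = 1 (b = (-1)² = 1)
113*158 + b = 113*158 + 1 = 17854 + 1 = 17855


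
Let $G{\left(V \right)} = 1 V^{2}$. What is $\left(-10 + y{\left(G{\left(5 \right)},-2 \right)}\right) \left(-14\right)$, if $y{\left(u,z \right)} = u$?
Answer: $-210$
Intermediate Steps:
$G{\left(V \right)} = V^{2}$
$\left(-10 + y{\left(G{\left(5 \right)},-2 \right)}\right) \left(-14\right) = \left(-10 + 5^{2}\right) \left(-14\right) = \left(-10 + 25\right) \left(-14\right) = 15 \left(-14\right) = -210$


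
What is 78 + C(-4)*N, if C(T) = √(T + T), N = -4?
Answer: 78 - 8*I*√2 ≈ 78.0 - 11.314*I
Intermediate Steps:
C(T) = √2*√T (C(T) = √(2*T) = √2*√T)
78 + C(-4)*N = 78 + (√2*√(-4))*(-4) = 78 + (√2*(2*I))*(-4) = 78 + (2*I*√2)*(-4) = 78 - 8*I*√2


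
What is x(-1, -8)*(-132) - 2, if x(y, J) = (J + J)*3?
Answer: 6334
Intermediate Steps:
x(y, J) = 6*J (x(y, J) = (2*J)*3 = 6*J)
x(-1, -8)*(-132) - 2 = (6*(-8))*(-132) - 2 = -48*(-132) - 2 = 6336 - 2 = 6334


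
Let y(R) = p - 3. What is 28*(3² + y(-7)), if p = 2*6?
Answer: 504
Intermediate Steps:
p = 12
y(R) = 9 (y(R) = 12 - 3 = 9)
28*(3² + y(-7)) = 28*(3² + 9) = 28*(9 + 9) = 28*18 = 504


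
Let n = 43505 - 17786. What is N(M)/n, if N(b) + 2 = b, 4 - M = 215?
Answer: -71/8573 ≈ -0.0082818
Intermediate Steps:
M = -211 (M = 4 - 1*215 = 4 - 215 = -211)
N(b) = -2 + b
n = 25719
N(M)/n = (-2 - 211)/25719 = -213*1/25719 = -71/8573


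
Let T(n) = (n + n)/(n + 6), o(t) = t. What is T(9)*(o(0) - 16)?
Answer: -96/5 ≈ -19.200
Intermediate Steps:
T(n) = 2*n/(6 + n) (T(n) = (2*n)/(6 + n) = 2*n/(6 + n))
T(9)*(o(0) - 16) = (2*9/(6 + 9))*(0 - 16) = (2*9/15)*(-16) = (2*9*(1/15))*(-16) = (6/5)*(-16) = -96/5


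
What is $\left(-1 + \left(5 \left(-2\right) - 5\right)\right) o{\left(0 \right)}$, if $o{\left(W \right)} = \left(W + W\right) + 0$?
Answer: $0$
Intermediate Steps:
$o{\left(W \right)} = 2 W$ ($o{\left(W \right)} = 2 W + 0 = 2 W$)
$\left(-1 + \left(5 \left(-2\right) - 5\right)\right) o{\left(0 \right)} = \left(-1 + \left(5 \left(-2\right) - 5\right)\right) 2 \cdot 0 = \left(-1 - 15\right) 0 = \left(-16\right) 0 = 0$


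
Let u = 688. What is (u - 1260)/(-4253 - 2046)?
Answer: 572/6299 ≈ 0.090808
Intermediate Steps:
(u - 1260)/(-4253 - 2046) = (688 - 1260)/(-4253 - 2046) = -572/(-6299) = -572*(-1/6299) = 572/6299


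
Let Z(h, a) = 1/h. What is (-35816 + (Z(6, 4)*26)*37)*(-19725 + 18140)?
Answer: 169542695/3 ≈ 5.6514e+7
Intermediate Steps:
(-35816 + (Z(6, 4)*26)*37)*(-19725 + 18140) = (-35816 + (26/6)*37)*(-19725 + 18140) = (-35816 + ((1/6)*26)*37)*(-1585) = (-35816 + (13/3)*37)*(-1585) = (-35816 + 481/3)*(-1585) = -106967/3*(-1585) = 169542695/3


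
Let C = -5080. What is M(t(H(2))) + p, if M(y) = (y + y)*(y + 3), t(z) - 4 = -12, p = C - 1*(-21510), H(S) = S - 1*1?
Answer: 16510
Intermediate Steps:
H(S) = -1 + S (H(S) = S - 1 = -1 + S)
p = 16430 (p = -5080 - 1*(-21510) = -5080 + 21510 = 16430)
t(z) = -8 (t(z) = 4 - 12 = -8)
M(y) = 2*y*(3 + y) (M(y) = (2*y)*(3 + y) = 2*y*(3 + y))
M(t(H(2))) + p = 2*(-8)*(3 - 8) + 16430 = 2*(-8)*(-5) + 16430 = 80 + 16430 = 16510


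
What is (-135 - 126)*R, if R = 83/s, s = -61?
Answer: 21663/61 ≈ 355.13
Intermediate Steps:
R = -83/61 (R = 83/(-61) = 83*(-1/61) = -83/61 ≈ -1.3607)
(-135 - 126)*R = (-135 - 126)*(-83/61) = -261*(-83/61) = 21663/61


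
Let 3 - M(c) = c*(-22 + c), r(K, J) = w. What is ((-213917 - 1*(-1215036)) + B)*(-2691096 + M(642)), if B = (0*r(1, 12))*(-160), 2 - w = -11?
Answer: -3092589739827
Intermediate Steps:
w = 13 (w = 2 - 1*(-11) = 2 + 11 = 13)
r(K, J) = 13
M(c) = 3 - c*(-22 + c)
B = 0 (B = (0*13)*(-160) = 0*(-160) = 0)
((-213917 - 1*(-1215036)) + B)*(-2691096 + M(642)) = ((-213917 - 1*(-1215036)) + 0)*(-2691096 + (3 - 1*642² + 22*642)) = ((-213917 + 1215036) + 0)*(-2691096 + (3 - 1*412164 + 14124)) = (1001119 + 0)*(-2691096 + (3 - 412164 + 14124)) = 1001119*(-2691096 - 398037) = 1001119*(-3089133) = -3092589739827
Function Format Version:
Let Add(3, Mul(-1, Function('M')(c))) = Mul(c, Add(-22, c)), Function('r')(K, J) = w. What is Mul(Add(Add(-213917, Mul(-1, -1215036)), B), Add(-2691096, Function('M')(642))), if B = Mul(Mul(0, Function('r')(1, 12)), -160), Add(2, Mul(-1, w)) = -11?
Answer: -3092589739827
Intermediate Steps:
w = 13 (w = Add(2, Mul(-1, -11)) = Add(2, 11) = 13)
Function('r')(K, J) = 13
Function('M')(c) = Add(3, Mul(-1, c, Add(-22, c))) (Function('M')(c) = Add(3, Mul(-1, Mul(c, Add(-22, c)))) = Add(3, Mul(-1, c, Add(-22, c))))
B = 0 (B = Mul(Mul(0, 13), -160) = Mul(0, -160) = 0)
Mul(Add(Add(-213917, Mul(-1, -1215036)), B), Add(-2691096, Function('M')(642))) = Mul(Add(Add(-213917, Mul(-1, -1215036)), 0), Add(-2691096, Add(3, Mul(-1, Pow(642, 2)), Mul(22, 642)))) = Mul(Add(Add(-213917, 1215036), 0), Add(-2691096, Add(3, Mul(-1, 412164), 14124))) = Mul(Add(1001119, 0), Add(-2691096, Add(3, -412164, 14124))) = Mul(1001119, Add(-2691096, -398037)) = Mul(1001119, -3089133) = -3092589739827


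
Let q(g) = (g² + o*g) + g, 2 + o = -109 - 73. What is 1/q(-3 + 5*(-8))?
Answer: 1/9718 ≈ 0.00010290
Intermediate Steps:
o = -184 (o = -2 + (-109 - 73) = -2 - 182 = -184)
q(g) = g² - 183*g (q(g) = (g² - 184*g) + g = g² - 183*g)
1/q(-3 + 5*(-8)) = 1/((-3 + 5*(-8))*(-183 + (-3 + 5*(-8)))) = 1/((-3 - 40)*(-183 + (-3 - 40))) = 1/(-43*(-183 - 43)) = 1/(-43*(-226)) = 1/9718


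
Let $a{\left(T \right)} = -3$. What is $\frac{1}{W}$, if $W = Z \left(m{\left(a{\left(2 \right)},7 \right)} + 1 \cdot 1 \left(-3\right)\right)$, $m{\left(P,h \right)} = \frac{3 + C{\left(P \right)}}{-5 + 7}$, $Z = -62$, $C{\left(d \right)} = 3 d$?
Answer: $\frac{1}{372} \approx 0.0026882$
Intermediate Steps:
$m{\left(P,h \right)} = \frac{3}{2} + \frac{3 P}{2}$ ($m{\left(P,h \right)} = \frac{3 + 3 P}{-5 + 7} = \frac{3 + 3 P}{2} = \left(3 + 3 P\right) \frac{1}{2} = \frac{3}{2} + \frac{3 P}{2}$)
$W = 372$ ($W = - 62 \left(\left(\frac{3}{2} + \frac{3}{2} \left(-3\right)\right) + 1 \cdot 1 \left(-3\right)\right) = - 62 \left(\left(\frac{3}{2} - \frac{9}{2}\right) + 1 \left(-3\right)\right) = - 62 \left(-3 - 3\right) = \left(-62\right) \left(-6\right) = 372$)
$\frac{1}{W} = \frac{1}{372}$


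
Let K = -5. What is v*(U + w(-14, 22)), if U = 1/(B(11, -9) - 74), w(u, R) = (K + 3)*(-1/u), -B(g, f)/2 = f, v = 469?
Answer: -603/8 ≈ -75.375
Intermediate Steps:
B(g, f) = -2*f
w(u, R) = 2/u (w(u, R) = (-5 + 3)*(-1/u) = -(-2)/u = 2/u)
U = -1/56 (U = 1/(-2*(-9) - 74) = 1/(18 - 74) = 1/(-56) = -1/56 ≈ -0.017857)
v*(U + w(-14, 22)) = 469*(-1/56 + 2/(-14)) = 469*(-1/56 + 2*(-1/14)) = 469*(-1/56 - ⅐) = 469*(-9/56) = -603/8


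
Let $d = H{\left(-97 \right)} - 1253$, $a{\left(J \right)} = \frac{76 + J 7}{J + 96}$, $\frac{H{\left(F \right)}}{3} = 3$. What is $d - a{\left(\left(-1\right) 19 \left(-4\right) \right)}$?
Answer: $- \frac{53644}{43} \approx -1247.5$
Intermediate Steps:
$H{\left(F \right)} = 9$ ($H{\left(F \right)} = 3 \cdot 3 = 9$)
$a{\left(J \right)} = \frac{76 + 7 J}{96 + J}$
$d = -1244$ ($d = 9 - 1253 = -1244$)
$d - a{\left(\left(-1\right) 19 \left(-4\right) \right)} = -1244 - \frac{76 + 7 \left(-1\right) 19 \left(-4\right)}{96 + \left(-1\right) 19 \left(-4\right)} = -1244 - \frac{76 + 7 \left(\left(-19\right) \left(-4\right)\right)}{96 - -76} = -1244 - \frac{76 + 7 \cdot 76}{96 + 76} = -1244 - \frac{76 + 532}{172} = -1244 - \frac{1}{172} \cdot 608 = -1244 - \frac{152}{43} = - \frac{53644}{43}$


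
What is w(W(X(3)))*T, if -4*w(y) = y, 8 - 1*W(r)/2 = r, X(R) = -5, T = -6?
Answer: 39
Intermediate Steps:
W(r) = 16 - 2*r
w(y) = -y/4
w(W(X(3)))*T = -(16 - 2*(-5))/4*(-6) = -(16 + 10)/4*(-6) = -¼*26*(-6) = -13/2*(-6) = 39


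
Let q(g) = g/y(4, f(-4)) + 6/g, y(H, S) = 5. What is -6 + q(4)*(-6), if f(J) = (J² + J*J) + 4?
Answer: -99/5 ≈ -19.800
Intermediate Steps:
f(J) = 4 + 2*J² (f(J) = (J² + J²) + 4 = 2*J² + 4 = 4 + 2*J²)
q(g) = 6/g + g/5 (q(g) = g/5 + 6/g = 6/g + g/5)
-6 + q(4)*(-6) = -6 + (6/4 + (⅕)*4)*(-6) = -6 + (6*(¼) + ⅘)*(-6) = -6 + (3/2 + ⅘)*(-6) = -6 + (23/10)*(-6) = -6 - 69/5 = -99/5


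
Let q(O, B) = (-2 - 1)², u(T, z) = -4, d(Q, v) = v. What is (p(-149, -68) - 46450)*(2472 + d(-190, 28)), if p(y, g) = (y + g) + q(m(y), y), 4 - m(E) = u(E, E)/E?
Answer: -116645000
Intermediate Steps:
m(E) = 4 + 4/E (m(E) = 4 - (-4)/E = 4 + 4/E)
q(O, B) = 9 (q(O, B) = (-3)² = 9)
p(y, g) = 9 + g + y (p(y, g) = (y + g) + 9 = (g + y) + 9 = 9 + g + y)
(p(-149, -68) - 46450)*(2472 + d(-190, 28)) = ((9 - 68 - 149) - 46450)*(2472 + 28) = (-208 - 46450)*2500 = -46658*2500 = -116645000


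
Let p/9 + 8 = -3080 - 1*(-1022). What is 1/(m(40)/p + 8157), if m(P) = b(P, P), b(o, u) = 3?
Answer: 6198/50557085 ≈ 0.00012259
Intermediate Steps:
p = -18594 (p = -72 + 9*(-3080 - 1*(-1022)) = -72 + 9*(-3080 + 1022) = -72 + 9*(-2058) = -72 - 18522 = -18594)
m(P) = 3
1/(m(40)/p + 8157) = 1/(3/(-18594) + 8157) = 1/(3*(-1/18594) + 8157) = 1/(-1/6198 + 8157) = 1/(50557085/6198) = 6198/50557085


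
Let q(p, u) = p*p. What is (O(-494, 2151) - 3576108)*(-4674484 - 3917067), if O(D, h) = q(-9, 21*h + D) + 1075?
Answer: 30714382430552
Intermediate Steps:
q(p, u) = p²
O(D, h) = 1156 (O(D, h) = (-9)² + 1075 = 81 + 1075 = 1156)
(O(-494, 2151) - 3576108)*(-4674484 - 3917067) = (1156 - 3576108)*(-4674484 - 3917067) = -3574952*(-8591551) = 30714382430552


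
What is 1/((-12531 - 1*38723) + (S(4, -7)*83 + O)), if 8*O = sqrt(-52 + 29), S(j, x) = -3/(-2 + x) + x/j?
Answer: -29590032/1520086794931 - 72*I*sqrt(23)/1520086794931 ≈ -1.9466e-5 - 2.2716e-10*I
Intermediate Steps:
O = I*sqrt(23)/8 (O = sqrt(-52 + 29)/8 = sqrt(-23)/8 = (I*sqrt(23))/8 = I*sqrt(23)/8 ≈ 0.59948*I)
1/((-12531 - 1*38723) + (S(4, -7)*83 + O)) = 1/((-12531 - 1*38723) + ((((-7)**2 - 3*4 - 2*(-7))/(4*(-2 - 7)))*83 + I*sqrt(23)/8)) = 1/((-12531 - 38723) + (((1/4)*(49 - 12 + 14)/(-9))*83 + I*sqrt(23)/8)) = 1/(-51254 + (((1/4)*(-1/9)*51)*83 + I*sqrt(23)/8)) = 1/(-51254 + (-17/12*83 + I*sqrt(23)/8)) = 1/(-51254 + (-1411/12 + I*sqrt(23)/8)) = 1/(-616459/12 + I*sqrt(23)/8)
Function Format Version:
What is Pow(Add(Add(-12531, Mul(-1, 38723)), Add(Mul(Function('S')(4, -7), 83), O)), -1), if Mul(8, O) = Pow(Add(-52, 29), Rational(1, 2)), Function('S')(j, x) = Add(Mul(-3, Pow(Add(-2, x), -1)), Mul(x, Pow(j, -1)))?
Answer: Add(Rational(-29590032, 1520086794931), Mul(Rational(-72, 1520086794931), I, Pow(23, Rational(1, 2)))) ≈ Add(-1.9466e-5, Mul(-2.2716e-10, I))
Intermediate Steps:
O = Mul(Rational(1, 8), I, Pow(23, Rational(1, 2))) (O = Mul(Rational(1, 8), Pow(Add(-52, 29), Rational(1, 2))) = Mul(Rational(1, 8), Pow(-23, Rational(1, 2))) = Mul(Rational(1, 8), Mul(I, Pow(23, Rational(1, 2)))) = Mul(Rational(1, 8), I, Pow(23, Rational(1, 2))) ≈ Mul(0.59948, I))
Pow(Add(Add(-12531, Mul(-1, 38723)), Add(Mul(Function('S')(4, -7), 83), O)), -1) = Pow(Add(Add(-12531, Mul(-1, 38723)), Add(Mul(Mul(Pow(4, -1), Pow(Add(-2, -7), -1), Add(Pow(-7, 2), Mul(-3, 4), Mul(-2, -7))), 83), Mul(Rational(1, 8), I, Pow(23, Rational(1, 2))))), -1) = Pow(Add(Add(-12531, -38723), Add(Mul(Mul(Rational(1, 4), Pow(-9, -1), Add(49, -12, 14)), 83), Mul(Rational(1, 8), I, Pow(23, Rational(1, 2))))), -1) = Pow(Add(-51254, Add(Mul(Mul(Rational(1, 4), Rational(-1, 9), 51), 83), Mul(Rational(1, 8), I, Pow(23, Rational(1, 2))))), -1) = Pow(Add(-51254, Add(Mul(Rational(-17, 12), 83), Mul(Rational(1, 8), I, Pow(23, Rational(1, 2))))), -1) = Pow(Add(-51254, Add(Rational(-1411, 12), Mul(Rational(1, 8), I, Pow(23, Rational(1, 2))))), -1) = Pow(Add(Rational(-616459, 12), Mul(Rational(1, 8), I, Pow(23, Rational(1, 2)))), -1)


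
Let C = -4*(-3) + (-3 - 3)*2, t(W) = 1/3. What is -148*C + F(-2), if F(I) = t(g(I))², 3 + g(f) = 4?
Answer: ⅑ ≈ 0.11111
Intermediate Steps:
g(f) = 1 (g(f) = -3 + 4 = 1)
t(W) = ⅓
F(I) = ⅑ (F(I) = (⅓)² = ⅑)
C = 0 (C = 12 - 6*2 = 12 - 12 = 0)
-148*C + F(-2) = -148*0 + ⅑ = 0 + ⅑ = ⅑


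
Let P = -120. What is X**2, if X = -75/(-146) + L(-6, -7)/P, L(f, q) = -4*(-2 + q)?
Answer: 6084/133225 ≈ 0.045667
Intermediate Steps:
L(f, q) = 8 - 4*q
X = 78/365 (X = -75/(-146) + (8 - 4*(-7))/(-120) = -75*(-1/146) + (8 + 28)*(-1/120) = 75/146 + 36*(-1/120) = 75/146 - 3/10 = 78/365 ≈ 0.21370)
X**2 = (78/365)**2 = 6084/133225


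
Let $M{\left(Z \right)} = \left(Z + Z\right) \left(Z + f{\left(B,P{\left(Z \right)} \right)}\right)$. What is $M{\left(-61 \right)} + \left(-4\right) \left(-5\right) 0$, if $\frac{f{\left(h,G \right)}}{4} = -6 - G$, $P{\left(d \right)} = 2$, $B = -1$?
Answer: $11346$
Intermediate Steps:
$f{\left(h,G \right)} = -24 - 4 G$ ($f{\left(h,G \right)} = 4 \left(-6 - G\right) = -24 - 4 G$)
$M{\left(Z \right)} = 2 Z \left(-32 + Z\right)$ ($M{\left(Z \right)} = \left(Z + Z\right) \left(Z - 32\right) = 2 Z \left(Z - 32\right) = 2 Z \left(-32 + Z\right)$)
$M{\left(-61 \right)} + \left(-4\right) \left(-5\right) 0 = 2 \left(-61\right) \left(-32 - 61\right) + \left(-4\right) \left(-5\right) 0 = 2 \left(-61\right) \left(-93\right) + 20 \cdot 0 = 11346 + 0 = 11346$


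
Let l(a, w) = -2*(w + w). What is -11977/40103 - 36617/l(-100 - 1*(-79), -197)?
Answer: -211127061/4514452 ≈ -46.767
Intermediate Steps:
l(a, w) = -4*w
-11977/40103 - 36617/l(-100 - 1*(-79), -197) = -11977/40103 - 36617/((-4*(-197))) = -11977*1/40103 - 36617/788 = -1711/5729 - 36617*1/788 = -1711/5729 - 36617/788 = -211127061/4514452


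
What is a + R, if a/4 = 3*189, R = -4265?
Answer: -1997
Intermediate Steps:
a = 2268 (a = 4*(3*189) = 4*567 = 2268)
a + R = 2268 - 4265 = -1997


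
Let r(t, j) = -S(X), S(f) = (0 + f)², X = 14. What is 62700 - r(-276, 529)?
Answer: 62896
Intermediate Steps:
S(f) = f²
r(t, j) = -196 (r(t, j) = -1*14² = -1*196 = -196)
62700 - r(-276, 529) = 62700 - 1*(-196) = 62700 + 196 = 62896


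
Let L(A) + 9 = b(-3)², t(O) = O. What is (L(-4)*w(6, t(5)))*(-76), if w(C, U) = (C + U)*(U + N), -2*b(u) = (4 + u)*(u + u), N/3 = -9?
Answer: 0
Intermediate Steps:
N = -27 (N = 3*(-9) = -27)
b(u) = -u*(4 + u) (b(u) = -(4 + u)*(u + u)/2 = -(4 + u)*2*u/2 = -u*(4 + u))
L(A) = 0 (L(A) = -9 + (-1*(-3)*(4 - 3))² = -9 + (-1*(-3)*1)² = -9 + 3² = -9 + 9 = 0)
w(C, U) = (-27 + U)*(C + U) (w(C, U) = (C + U)*(U - 27) = (C + U)*(-27 + U) = (-27 + U)*(C + U))
(L(-4)*w(6, t(5)))*(-76) = (0*(5² - 27*6 - 27*5 + 6*5))*(-76) = (0*(25 - 162 - 135 + 30))*(-76) = (0*(-242))*(-76) = 0*(-76) = 0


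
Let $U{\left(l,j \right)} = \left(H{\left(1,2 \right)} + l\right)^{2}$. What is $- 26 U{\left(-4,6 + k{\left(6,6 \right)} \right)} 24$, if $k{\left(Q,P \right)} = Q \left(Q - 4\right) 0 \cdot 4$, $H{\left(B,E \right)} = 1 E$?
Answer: $-2496$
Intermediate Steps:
$H{\left(B,E \right)} = E$
$k{\left(Q,P \right)} = 0$ ($k{\left(Q,P \right)} = Q \left(-4 + Q\right) 0 \cdot 4 = 0 \cdot 4 = 0$)
$U{\left(l,j \right)} = \left(2 + l\right)^{2}$
$- 26 U{\left(-4,6 + k{\left(6,6 \right)} \right)} 24 = - 26 \left(2 - 4\right)^{2} \cdot 24 = - 26 \left(-2\right)^{2} \cdot 24 = \left(-26\right) 4 \cdot 24 = \left(-104\right) 24 = -2496$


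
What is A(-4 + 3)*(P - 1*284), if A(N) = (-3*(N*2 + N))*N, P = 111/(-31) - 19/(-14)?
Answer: 1117989/434 ≈ 2576.0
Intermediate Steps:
P = -965/434 (P = 111*(-1/31) - 19*(-1/14) = -111/31 + 19/14 = -965/434 ≈ -2.2235)
A(N) = -9*N**2 (A(N) = (-3*(2*N + N))*N = (-9*N)*N = -9*N**2)
A(-4 + 3)*(P - 1*284) = (-9*(-4 + 3)**2)*(-965/434 - 1*284) = (-9*(-1)**2)*(-965/434 - 284) = -9*1*(-124221/434) = -9*(-124221/434) = 1117989/434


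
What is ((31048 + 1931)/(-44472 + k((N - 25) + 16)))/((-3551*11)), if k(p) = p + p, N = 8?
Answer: 32979/1737198914 ≈ 1.8984e-5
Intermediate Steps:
k(p) = 2*p
((31048 + 1931)/(-44472 + k((N - 25) + 16)))/((-3551*11)) = ((31048 + 1931)/(-44472 + 2*((8 - 25) + 16)))/((-3551*11)) = (32979/(-44472 + 2*(-17 + 16)))/(-39061) = (32979/(-44472 + 2*(-1)))*(-1/39061) = (32979/(-44472 - 2))*(-1/39061) = (32979/(-44474))*(-1/39061) = (32979*(-1/44474))*(-1/39061) = -32979/44474*(-1/39061) = 32979/1737198914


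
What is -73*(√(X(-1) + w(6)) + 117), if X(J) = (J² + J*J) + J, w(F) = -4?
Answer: -8541 - 73*I*√3 ≈ -8541.0 - 126.44*I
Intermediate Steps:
X(J) = J + 2*J² (X(J) = (J² + J²) + J = 2*J² + J = J + 2*J²)
-73*(√(X(-1) + w(6)) + 117) = -73*(√(-(1 + 2*(-1)) - 4) + 117) = -73*(√(-(1 - 2) - 4) + 117) = -73*(√(-1*(-1) - 4) + 117) = -73*(√(1 - 4) + 117) = -73*(√(-3) + 117) = -73*(I*√3 + 117) = -73*(117 + I*√3) = -8541 - 73*I*√3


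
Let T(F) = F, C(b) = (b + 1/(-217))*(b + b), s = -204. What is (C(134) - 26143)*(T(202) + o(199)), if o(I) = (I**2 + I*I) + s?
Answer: 167872716000/217 ≈ 7.7361e+8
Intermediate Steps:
o(I) = -204 + 2*I**2 (o(I) = (I**2 + I*I) - 204 = (I**2 + I**2) - 204 = 2*I**2 - 204 = -204 + 2*I**2)
C(b) = 2*b*(-1/217 + b) (C(b) = (b - 1/217)*(2*b) = (-1/217 + b)*(2*b) = 2*b*(-1/217 + b))
(C(134) - 26143)*(T(202) + o(199)) = ((2/217)*134*(-1 + 217*134) - 26143)*(202 + (-204 + 2*199**2)) = ((2/217)*134*(-1 + 29078) - 26143)*(202 + (-204 + 2*39601)) = ((2/217)*134*29077 - 26143)*(202 + (-204 + 79202)) = (7792636/217 - 26143)*(202 + 78998) = (2119605/217)*79200 = 167872716000/217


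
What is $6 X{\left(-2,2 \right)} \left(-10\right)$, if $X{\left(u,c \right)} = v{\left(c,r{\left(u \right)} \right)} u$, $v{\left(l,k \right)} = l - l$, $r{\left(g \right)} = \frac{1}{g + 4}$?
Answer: $0$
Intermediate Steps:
$r{\left(g \right)} = \frac{1}{4 + g}$
$v{\left(l,k \right)} = 0$
$X{\left(u,c \right)} = 0$ ($X{\left(u,c \right)} = 0 u = 0$)
$6 X{\left(-2,2 \right)} \left(-10\right) = 6 \cdot 0 \left(-10\right) = 0 \left(-10\right) = 0$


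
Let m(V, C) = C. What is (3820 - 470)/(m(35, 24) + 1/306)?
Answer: 205020/1469 ≈ 139.56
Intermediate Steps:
(3820 - 470)/(m(35, 24) + 1/306) = (3820 - 470)/(24 + 1/306) = 3350/(24 + 1/306) = 3350/(7345/306) = 3350*(306/7345) = 205020/1469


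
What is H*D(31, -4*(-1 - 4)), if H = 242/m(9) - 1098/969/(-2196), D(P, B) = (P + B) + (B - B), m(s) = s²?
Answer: 156359/1026 ≈ 152.40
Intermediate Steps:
D(P, B) = B + P (D(P, B) = (B + P) + 0 = B + P)
H = 156359/52326 (H = 242/(9²) - 1098/969/(-2196) = 242/81 - 1098*1/969*(-1/2196) = 242*(1/81) - 366/323*(-1/2196) = 242/81 + 1/1938 = 156359/52326 ≈ 2.9882)
H*D(31, -4*(-1 - 4)) = 156359*(-4*(-1 - 4) + 31)/52326 = 156359*(-4*(-5) + 31)/52326 = 156359*(20 + 31)/52326 = (156359/52326)*51 = 156359/1026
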